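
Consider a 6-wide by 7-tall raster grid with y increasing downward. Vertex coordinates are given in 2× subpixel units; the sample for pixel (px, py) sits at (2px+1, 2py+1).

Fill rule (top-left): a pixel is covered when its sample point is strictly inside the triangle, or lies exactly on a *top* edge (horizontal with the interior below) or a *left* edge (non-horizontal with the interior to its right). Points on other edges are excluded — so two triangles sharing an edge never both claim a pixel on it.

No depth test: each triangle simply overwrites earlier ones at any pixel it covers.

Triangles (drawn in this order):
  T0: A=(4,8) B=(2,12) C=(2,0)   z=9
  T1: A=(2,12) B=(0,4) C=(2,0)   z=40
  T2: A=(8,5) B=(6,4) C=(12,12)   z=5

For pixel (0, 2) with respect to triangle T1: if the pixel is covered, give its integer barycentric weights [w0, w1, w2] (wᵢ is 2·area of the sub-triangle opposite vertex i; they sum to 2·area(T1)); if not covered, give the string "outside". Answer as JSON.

T0:
  2·area = 24
  edge (4, 8)→(2, 12): d=(-2,4) right/bottom  bias=-1
  edge (2, 12)→(2, 0): d=(0,-12) top-left  bias=+0
  edge (2, 0)→(4, 8): d=(2,8) right/bottom  bias=-1
    (1,2)@(3, 5): e=[10,12,2] → █
    (2,2)@(5, 5): e=[2,36,-14] → ·
    (1,3)@(3, 7): e=[6,12,6] → █
    (2,3)@(5, 7): e=[-2,36,-10] → ·
    (1,4)@(3, 9): e=[2,12,10] → █
    (2,4)@(5, 9): e=[-6,36,-6] → ·
    (1,5)@(3, 11): e=[-2,12,14] → ·
  covered (3 px):
    · · · · · ·
    · · · · · ·
    · █ · · · ·
    · █ · · · ·
    · █ · · · ·
    · · · · · ·
    · · · · · ·
T1:
  2·area = 24
  edge (2, 12)→(0, 4): d=(-2,-8) top-left  bias=+0
  edge (0, 4)→(2, 0): d=(2,-4) top-left  bias=+0
  edge (2, 0)→(2, 12): d=(0,12) right/bottom  bias=-1
    (0,1)@(1, 3): e=[10,2,12] → █
    (1,1)@(3, 3): e=[26,10,-12] → ·
    (0,2)@(1, 5): e=[6,6,12] → █
    (1,2)@(3, 5): e=[22,14,-12] → ·
    (0,3)@(1, 7): e=[2,10,12] → █
    (1,3)@(3, 7): e=[18,18,-12] → ·
    (0,4)@(1, 9): e=[-2,14,12] → ·
  covered (3 px):
    · · · · · ·
    █ · · · · ·
    █ · · · · ·
    █ · · · · ·
    · · · · · ·
    · · · · · ·
    · · · · · ·
T2:
  2·area = 10  (B↔C swapped to make it positive)
  edge (8, 5)→(12, 12): d=(4,7) right/bottom  bias=-1
  edge (12, 12)→(6, 4): d=(-6,-8) top-left  bias=+0
  edge (6, 4)→(8, 5): d=(2,1) right/bottom  bias=-1
    (3,2)@(7, 5): e=[7,2,1] → █
    (4,2)@(9, 5): e=[-7,18,-1] → ·
    (3,3)@(7, 7): e=[15,-10,5] → ·
    (4,3)@(9, 7): e=[1,6,3] → █
    (5,3)@(11, 7): e=[-13,22,1] → ·
    (4,4)@(9, 9): e=[9,-6,7] → ·
  covered (2 px):
    · · · · · ·
    · · · · · ·
    · · · █ · ·
    · · · · █ ·
    · · · · · ·
    · · · · · ·
    · · · · · ·

Final: [6,12,6]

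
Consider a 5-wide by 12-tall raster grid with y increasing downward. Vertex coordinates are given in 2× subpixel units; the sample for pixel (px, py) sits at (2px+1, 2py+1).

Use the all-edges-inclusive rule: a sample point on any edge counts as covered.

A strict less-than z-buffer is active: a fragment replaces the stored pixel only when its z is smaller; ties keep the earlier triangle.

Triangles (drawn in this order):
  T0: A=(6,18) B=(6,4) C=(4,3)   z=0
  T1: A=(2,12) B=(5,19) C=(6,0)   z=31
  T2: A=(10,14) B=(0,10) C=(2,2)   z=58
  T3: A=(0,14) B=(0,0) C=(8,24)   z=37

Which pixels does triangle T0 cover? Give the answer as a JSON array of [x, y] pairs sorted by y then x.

T0:
  2·area = 28  (B↔C swapped to make it positive)
  edge (6, 18)→(4, 3): d=(-2,-15) inclusive
  edge (4, 3)→(6, 4): d=(2,1) inclusive
  edge (6, 4)→(6, 18): d=(0,14) inclusive
    (2,2)@(5, 5): e=[11,3,14] → █
    (3,2)@(7, 5): e=[41,1,-14] → ·
    (2,3)@(5, 7): e=[7,7,14] → █
    (3,3)@(7, 7): e=[37,5,-14] → ·
    (2,4)@(5, 9): e=[3,11,14] → █
    (3,4)@(7, 9): e=[33,9,-14] → ·
    (2,5)@(5, 11): e=[-1,15,14] → ·
  covered (3 px):
    · · · · ·
    · · · · ·
    · · █ · ·
    · · █ · ·
    · · █ · ·
    · · · · ·
    · · · · ·
    · · · · ·
    · · · · ·
    · · · · ·
    · · · · ·
    · · · · ·
T1:
  2·area = 64  (B↔C swapped to make it positive)
  edge (2, 12)→(6, 0): d=(4,-12) inclusive
  edge (6, 0)→(5, 19): d=(-1,19) inclusive
  edge (5, 19)→(2, 12): d=(-3,-7) inclusive
    (2,1)@(5, 3): e=[0,16,48] → █  [on edge]
    (3,1)@(7, 3): e=[24,-22,62] → ·
    (2,2)@(5, 5): e=[8,14,42] → █
    (3,2)@(7, 5): e=[32,-24,56] → ·
    (2,3)@(5, 7): e=[16,12,36] → █
    (3,3)@(7, 7): e=[40,-26,50] → ·
    (1,4)@(3, 9): e=[0,48,16] → █  [on edge]
    (3,4)@(7, 9): e=[48,-28,44] → ·
    (1,5)@(3, 11): e=[8,46,10] → █
    (3,5)@(7, 11): e=[56,-30,38] → ·
    (1,6)@(3, 13): e=[16,44,4] → █
    (3,6)@(7, 13): e=[64,-32,32] → ·
    (0,7)@(1, 15): e=[0,80,-16] → ·  [on edge]
    (2,9)@(5, 19): e=[64,0,0] → █  [on edge]
  covered (12 px):
    · · · · ·
    · · █ · ·
    · · █ · ·
    · · █ · ·
    · █ █ · ·
    · █ █ · ·
    · █ █ · ·
    · · █ · ·
    · · █ · ·
    · · █ · ·
    · · · · ·
    · · · · ·
T2:
  2·area = 88
  edge (10, 14)→(0, 10): d=(-10,-4) inclusive
  edge (0, 10)→(2, 2): d=(2,-8) inclusive
  edge (2, 2)→(10, 14): d=(8,12) inclusive
    (1,2)@(3, 5): e=[62,14,12] → █
    (2,2)@(5, 5): e=[70,30,-12] → ·
    (0,3)@(1, 7): e=[34,2,52] → █
    (2,3)@(5, 7): e=[50,34,4] → █
    (3,3)@(7, 7): e=[58,50,-20] → ·
    (0,4)@(1, 9): e=[14,6,68] → █
    (3,4)@(7, 9): e=[38,54,-4] → ·
    (0,5)@(1, 11): e=[-6,10,84] → ·
    (1,5)@(3, 11): e=[2,26,60] → █
    (3,5)@(7, 11): e=[18,58,12] → █
    (4,5)@(9, 11): e=[26,74,-12] → ·
    (1,6)@(3, 13): e=[-18,30,76] → ·
  covered (11 px):
    · · · · ·
    · · · · ·
    · █ · · ·
    █ █ █ · ·
    █ █ █ · ·
    · █ █ █ ·
    · · · · █
    · · · · ·
    · · · · ·
    · · · · ·
    · · · · ·
    · · · · ·
T3:
  2·area = 112
  edge (0, 14)→(0, 0): d=(0,-14) inclusive
  edge (0, 0)→(8, 24): d=(8,24) inclusive
  edge (8, 24)→(0, 14): d=(-8,-10) inclusive
    (0,1)@(1, 3): e=[14,0,98] → █  [on edge]
    (1,1)@(3, 3): e=[42,-48,118] → ·
    (0,2)@(1, 5): e=[14,16,82] → █
    (1,2)@(3, 5): e=[42,-32,102] → ·
    (0,3)@(1, 7): e=[14,32,66] → █
    (1,3)@(3, 7): e=[42,-16,86] → ·
    (0,4)@(1, 9): e=[14,48,50] → █
    (1,4)@(3, 9): e=[42,0,70] → █  [on edge]
    (2,4)@(5, 9): e=[70,-48,90] → ·
    (0,5)@(1, 11): e=[14,64,34] → █
    (2,5)@(5, 11): e=[70,-32,74] → ·
    (0,6)@(1, 13): e=[14,80,18] → █
    (2,7)@(5, 15): e=[70,0,42] → █  [on edge]
    (3,10)@(7, 21): e=[98,0,14] → █  [on edge]
  covered (16 px):
    · · · · ·
    █ · · · ·
    █ · · · ·
    █ · · · ·
    █ █ · · ·
    █ █ · · ·
    █ █ · · ·
    █ █ █ · ·
    · █ █ · ·
    · · █ · ·
    · · · █ ·
    · · · · ·

Result: [[2,2],[2,3],[2,4]]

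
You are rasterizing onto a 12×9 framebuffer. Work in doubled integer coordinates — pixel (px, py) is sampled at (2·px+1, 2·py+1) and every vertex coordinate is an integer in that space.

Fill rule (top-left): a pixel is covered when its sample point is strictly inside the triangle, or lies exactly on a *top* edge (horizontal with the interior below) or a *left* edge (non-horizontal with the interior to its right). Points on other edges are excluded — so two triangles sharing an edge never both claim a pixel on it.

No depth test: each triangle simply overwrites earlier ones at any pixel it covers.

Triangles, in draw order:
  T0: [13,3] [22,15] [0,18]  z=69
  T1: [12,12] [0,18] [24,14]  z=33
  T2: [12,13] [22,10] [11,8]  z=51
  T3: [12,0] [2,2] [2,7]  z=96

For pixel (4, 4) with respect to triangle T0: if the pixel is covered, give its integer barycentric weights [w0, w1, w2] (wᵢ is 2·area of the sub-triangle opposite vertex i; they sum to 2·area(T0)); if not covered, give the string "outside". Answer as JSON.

T0:
  2·area = 291
  edge (13, 3)→(22, 15): d=(9,12) right/bottom  bias=-1
  edge (22, 15)→(0, 18): d=(-22,3) right/bottom  bias=-1
  edge (0, 18)→(13, 3): d=(13,-15) top-left  bias=+0
    (6,1)@(13, 3): e=[0,291,0] → .  [on edge]
    (6,2)@(13, 5): e=[18,247,26] → X
    (7,2)@(15, 5): e=[-6,241,56] → .
    (5,3)@(11, 7): e=[60,209,22] → X
    (7,3)@(15, 7): e=[12,197,82] → X
    (8,3)@(17, 7): e=[-12,191,112] → .
    (4,4)@(9, 9): e=[102,171,18] → X
    (8,4)@(17, 9): e=[6,147,138] → X
    (9,4)@(19, 9): e=[-18,141,168] → .
    (3,5)@(7, 11): e=[144,133,14] → X
    (9,5)@(19, 11): e=[0,97,194] → .  [on edge]
    (2,6)@(5, 13): e=[186,95,10] → X
  covered (37 px):
    . . . . . . . . . . . .
    . . . . . . . . . . . .
    . . . . . . X . . . . .
    . . . . . X X X . . . .
    . . . . X X X X X . . .
    . . . X X X X X X . . .
    . . X X X X X X X X . .
    . X X X X X X X X X X .
    X X X X . . . . . . . .
T1:
  2·area = 96  (B↔C swapped to make it positive)
  edge (12, 12)→(24, 14): d=(12,2) right/bottom  bias=-1
  edge (24, 14)→(0, 18): d=(-24,4) right/bottom  bias=-1
  edge (0, 18)→(12, 12): d=(12,-6) top-left  bias=+0
    (5,6)@(11, 13): e=[14,76,6] → X
    (6,6)@(13, 13): e=[10,68,18] → X
    (7,6)@(15, 13): e=[6,60,30] → X
    (8,6)@(17, 13): e=[2,52,42] → X
    (9,6)@(19, 13): e=[-2,44,54] → .
    (3,7)@(7, 15): e=[46,44,6] → X
    (4,7)@(9, 15): e=[42,36,18] → X
    (9,7)@(19, 15): e=[22,-4,78] → .
    (1,8)@(3, 17): e=[78,12,6] → X
    (2,8)@(5, 17): e=[74,4,18] → X
    (3,8)@(7, 17): e=[70,-4,30] → .
    (4,8)@(9, 17): e=[66,-12,42] → .
  covered (12 px):
    . . . . . . . . . . . .
    . . . . . . . . . . . .
    . . . . . . . . . . . .
    . . . . . . . . . . . .
    . . . . . . . . . . . .
    . . . . . . . . . . . .
    . . . . . X X X X . . .
    . . . X X X X X X . . .
    . X X . . . . . . . . .
T2:
  2·area = 53  (B↔C swapped to make it positive)
  edge (12, 13)→(11, 8): d=(-1,-5) top-left  bias=+0
  edge (11, 8)→(22, 10): d=(11,2) right/bottom  bias=-1
  edge (22, 10)→(12, 13): d=(-10,3) right/bottom  bias=-1
    (6,4)@(13, 9): e=[9,7,37] → X
    (7,4)@(15, 9): e=[19,3,31] → X
    (8,4)@(17, 9): e=[29,-1,25] → .
    (6,5)@(13, 11): e=[7,29,17] → X
    (8,5)@(17, 11): e=[27,21,5] → X
    (9,5)@(19, 11): e=[37,17,-1] → .
    (6,6)@(13, 13): e=[5,51,-3] → .
    (7,6)@(15, 13): e=[15,47,-9] → .
    (8,6)@(17, 13): e=[25,43,-15] → .
  covered (5 px):
    . . . . . . . . . . . .
    . . . . . . . . . . . .
    . . . . . . . . . . . .
    . . . . . . . . . . . .
    . . . . . . X X . . . .
    . . . . . . X X X . . .
    . . . . . . . . . . . .
    . . . . . . . . . . . .
    . . . . . . . . . . . .
T3:
  2·area = 50  (B↔C swapped to make it positive)
  edge (12, 0)→(2, 7): d=(-10,7) right/bottom  bias=-1
  edge (2, 7)→(2, 2): d=(0,-5) top-left  bias=+0
  edge (2, 2)→(12, 0): d=(10,-2) top-left  bias=+0
    (3,0)@(7, 1): e=[25,25,0] → X  [on edge]
    (4,0)@(9, 1): e=[11,35,4] → X
    (5,0)@(11, 1): e=[-3,45,8] → .
    (1,1)@(3, 3): e=[33,5,12] → X
    (2,1)@(5, 3): e=[19,15,16] → X
    (4,1)@(9, 3): e=[-9,35,24] → .
    (1,2)@(3, 5): e=[13,5,32] → X
    (2,2)@(5, 5): e=[-1,15,36] → .
    (3,2)@(7, 5): e=[-15,25,40] → .
    (1,3)@(3, 7): e=[-7,5,52] → .
  covered (6 px):
    . . . X X . . . . . . .
    . X X X . . . . . . . .
    . X . . . . . . . . . .
    . . . . . . . . . . . .
    . . . . . . . . . . . .
    . . . . . . . . . . . .
    . . . . . . . . . . . .
    . . . . . . . . . . . .
    . . . . . . . . . . . .

Final: [171,18,102]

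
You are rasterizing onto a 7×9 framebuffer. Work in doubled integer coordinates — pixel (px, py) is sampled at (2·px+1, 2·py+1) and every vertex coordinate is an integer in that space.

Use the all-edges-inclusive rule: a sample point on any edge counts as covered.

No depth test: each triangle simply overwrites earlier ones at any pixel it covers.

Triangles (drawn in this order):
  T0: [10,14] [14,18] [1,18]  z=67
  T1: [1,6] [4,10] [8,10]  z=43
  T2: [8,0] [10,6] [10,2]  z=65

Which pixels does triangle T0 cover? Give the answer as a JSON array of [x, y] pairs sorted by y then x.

T0:
  2·area = 52
  edge (10, 14)→(14, 18): d=(4,4) inclusive
  edge (14, 18)→(1, 18): d=(-13,0) inclusive
  edge (1, 18)→(10, 14): d=(9,-4) inclusive
    (0,2)@(1, 5): e=[0,169,-117] → .  [on edge]
    (1,3)@(3, 7): e=[0,143,-91] → .  [on edge]
    (2,4)@(5, 9): e=[0,117,-65] → .  [on edge]
    (3,5)@(7, 11): e=[0,91,-39] → .  [on edge]
    (4,6)@(9, 13): e=[0,65,-13] → .  [on edge]
    (4,7)@(9, 15): e=[8,39,5] → X
    (5,7)@(11, 15): e=[0,39,13] → X  [on edge]
    (6,7)@(13, 15): e=[-8,39,21] → .
    (2,8)@(5, 17): e=[32,13,7] → X
    (3,8)@(7, 17): e=[24,13,15] → X
    (6,8)@(13, 17): e=[0,13,39] → X  [on edge]
  covered (7 px):
    . . . . . . .
    . . . . . . .
    . . . . . . .
    . . . . . . .
    . . . . . . .
    . . . . . . .
    . . . . . . .
    . . . . X X .
    . . X X X X X
T1:
  2·area = 16  (B↔C swapped to make it positive)
  edge (1, 6)→(8, 10): d=(7,4) inclusive
  edge (8, 10)→(4, 10): d=(-4,0) inclusive
  edge (4, 10)→(1, 6): d=(-3,-4) inclusive
    (2,4)@(5, 9): e=[5,4,7] → X
    (3,4)@(7, 9): e=[-3,4,15] → .
    (2,5)@(5, 11): e=[19,-4,1] → .
  covered (1 px):
    . . . . . . .
    . . . . . . .
    . . . . . . .
    . . . . . . .
    . . X . . . .
    . . . . . . .
    . . . . . . .
    . . . . . . .
    . . . . . . .
T2:
  2·area = 8  (B↔C swapped to make it positive)
  edge (8, 0)→(10, 2): d=(2,2) inclusive
  edge (10, 2)→(10, 6): d=(0,4) inclusive
  edge (10, 6)→(8, 0): d=(-2,-6) inclusive
    (4,0)@(9, 1): e=[0,4,4] → X  [on edge]
    (5,0)@(11, 1): e=[-4,-4,16] → .
    (4,1)@(9, 3): e=[4,4,0] → X  [on edge]
    (5,1)@(11, 3): e=[0,-4,12] → .  [on edge]
    (4,2)@(9, 5): e=[8,4,-4] → .
    (6,2)@(13, 5): e=[0,-12,20] → .  [on edge]
    (5,4)@(11, 9): e=[12,-4,0] → .  [on edge]
    (6,7)@(13, 15): e=[20,-12,0] → .  [on edge]
  covered (2 px):
    . . . . X . .
    . . . . X . .
    . . . . . . .
    . . . . . . .
    . . . . . . .
    . . . . . . .
    . . . . . . .
    . . . . . . .
    . . . . . . .

Result: [[4,7],[5,7],[2,8],[3,8],[4,8],[5,8],[6,8]]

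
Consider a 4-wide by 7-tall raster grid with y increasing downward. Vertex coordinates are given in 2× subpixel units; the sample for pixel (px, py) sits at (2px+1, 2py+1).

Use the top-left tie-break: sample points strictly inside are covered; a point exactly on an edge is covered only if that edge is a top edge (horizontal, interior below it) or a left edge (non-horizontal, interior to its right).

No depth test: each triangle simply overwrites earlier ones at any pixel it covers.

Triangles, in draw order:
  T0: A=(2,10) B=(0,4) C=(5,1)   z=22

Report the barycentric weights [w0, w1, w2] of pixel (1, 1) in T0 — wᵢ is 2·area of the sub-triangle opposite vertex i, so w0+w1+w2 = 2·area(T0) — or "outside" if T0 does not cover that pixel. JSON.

T0:
  2·area = 36
  edge (2, 10)→(0, 4): d=(-2,-6) top-left  bias=+0
  edge (0, 4)→(5, 1): d=(5,-3) top-left  bias=+0
  edge (5, 1)→(2, 10): d=(-3,9) right/bottom  bias=-1
    (2,0)@(5, 1): e=[36,0,0] → ·  [on edge]
    (1,1)@(3, 3): e=[20,4,12] → █
    (2,1)@(5, 3): e=[32,10,-6] → ·
    (0,2)@(1, 5): e=[4,8,24] → █
    (2,2)@(5, 5): e=[28,20,-12] → ·
    (0,3)@(1, 7): e=[0,18,18] → █  [on edge]
    (1,3)@(3, 7): e=[12,24,0] → ·  [on edge]
    (0,4)@(1, 9): e=[-4,28,12] → ·
    (0,6)@(1, 13): e=[-12,48,0] → ·  [on edge]
    (1,6)@(3, 13): e=[0,54,-18] → ·  [on edge]
  covered (4 px):
    · · · ·
    · █ · ·
    █ █ · ·
    █ · · ·
    · · · ·
    · · · ·
    · · · ·

Answer: [4,12,20]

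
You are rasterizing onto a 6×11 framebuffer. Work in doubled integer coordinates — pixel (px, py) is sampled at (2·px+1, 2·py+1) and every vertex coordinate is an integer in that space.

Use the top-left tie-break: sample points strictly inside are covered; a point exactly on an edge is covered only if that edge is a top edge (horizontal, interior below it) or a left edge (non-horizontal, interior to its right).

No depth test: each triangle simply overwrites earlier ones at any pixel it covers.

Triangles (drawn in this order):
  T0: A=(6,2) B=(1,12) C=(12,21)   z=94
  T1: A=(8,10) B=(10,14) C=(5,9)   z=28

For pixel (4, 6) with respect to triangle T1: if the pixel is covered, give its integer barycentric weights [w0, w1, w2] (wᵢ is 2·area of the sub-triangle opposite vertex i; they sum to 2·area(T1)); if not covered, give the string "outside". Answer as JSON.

T0:
  2·area = 155  (B↔C swapped to make it positive)
  edge (6, 2)→(12, 21): d=(6,19) right/bottom  bias=-1
  edge (12, 21)→(1, 12): d=(-11,-9) top-left  bias=+0
  edge (1, 12)→(6, 2): d=(5,-10) top-left  bias=+0
    (2,2)@(5, 5): e=[37,113,5] → X
    (3,2)@(7, 5): e=[-1,131,25] → .
    (2,3)@(5, 7): e=[49,91,15] → X
    (3,3)@(7, 7): e=[11,109,35] → X
    (4,3)@(9, 7): e=[-27,127,55] → .
    (1,4)@(3, 9): e=[99,51,5] → X
    (4,4)@(9, 9): e=[-15,105,65] → .
    (1,5)@(3, 11): e=[111,29,15] → X
    (4,5)@(9, 11): e=[-3,83,75] → .
    (1,6)@(3, 13): e=[123,7,25] → X
    (4,6)@(9, 13): e=[9,61,85] → X
    (5,6)@(11, 13): e=[-29,79,105] → .
  covered (18 px):
    . . . . . .
    . . . . . .
    . . X . . .
    . . X X . .
    . X X X . .
    . X X X . .
    . X X X X .
    . . X X X .
    . . . . X .
    . . . . . X
    . . . . . .
T1:
  2·area = 10
  edge (8, 10)→(10, 14): d=(2,4) right/bottom  bias=-1
  edge (10, 14)→(5, 9): d=(-5,-5) top-left  bias=+0
  edge (5, 9)→(8, 10): d=(3,1) right/bottom  bias=-1
    (0,2)@(1, 5): e=[18,0,-8] → .  [on edge]
    (1,3)@(3, 7): e=[14,0,-4] → .  [on edge]
    (2,4)@(5, 9): e=[10,0,0] → .  [on edge]
    (3,5)@(7, 11): e=[6,0,4] → X  [on edge]
    (4,5)@(9, 11): e=[-2,10,2] → .
    (5,5)@(11, 11): e=[-10,20,0] → .  [on edge]
    (3,6)@(7, 13): e=[10,-10,10] → .
    (4,6)@(9, 13): e=[2,0,8] → X  [on edge]
    (5,6)@(11, 13): e=[-6,10,6] → .
    (4,7)@(9, 15): e=[6,-10,14] → .
    (5,7)@(11, 15): e=[-2,0,12] → .  [on edge]
  covered (2 px):
    . . . . . .
    . . . . . .
    . . . . . .
    . . . . . .
    . . . . . .
    . . . X . .
    . . . . X .
    . . . . . .
    . . . . . .
    . . . . . .
    . . . . . .

Result: [0,8,2]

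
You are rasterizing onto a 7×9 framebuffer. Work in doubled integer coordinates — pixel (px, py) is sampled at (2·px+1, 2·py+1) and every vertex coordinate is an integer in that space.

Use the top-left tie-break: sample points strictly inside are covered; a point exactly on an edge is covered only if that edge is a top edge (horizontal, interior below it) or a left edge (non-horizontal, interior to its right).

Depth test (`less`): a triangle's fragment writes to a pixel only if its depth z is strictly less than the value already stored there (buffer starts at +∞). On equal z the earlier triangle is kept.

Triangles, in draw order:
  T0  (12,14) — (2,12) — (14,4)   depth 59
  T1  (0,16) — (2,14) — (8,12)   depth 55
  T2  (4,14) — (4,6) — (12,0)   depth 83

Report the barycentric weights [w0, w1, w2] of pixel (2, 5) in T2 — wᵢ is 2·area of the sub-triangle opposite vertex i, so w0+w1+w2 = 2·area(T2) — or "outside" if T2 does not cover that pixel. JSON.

T0:
  2·area = 104
  edge (12, 14)→(2, 12): d=(-10,-2) top-left  bias=+0
  edge (2, 12)→(14, 4): d=(12,-8) top-left  bias=+0
  edge (14, 4)→(12, 14): d=(-2,10) right/bottom  bias=-1
    (6,2)@(13, 5): e=[92,4,8] → █
    (5,3)@(11, 7): e=[68,12,24] → █
    (3,4)@(7, 9): e=[40,4,60] → █
    (4,4)@(9, 9): e=[44,20,40] → █
    (6,4)@(13, 9): e=[52,52,0] → ·  [on edge]
    (2,5)@(5, 11): e=[16,12,76] → █
    (6,5)@(13, 11): e=[32,76,-4] → ·
    (2,6)@(5, 13): e=[-4,36,72] → ·
    (3,6)@(7, 13): e=[0,52,52] → █  [on edge]
    (6,6)@(13, 13): e=[12,100,-8] → ·
    (3,7)@(7, 15): e=[-20,76,48] → ·
    (4,7)@(9, 15): e=[-16,92,28] → ·
  covered (13 px):
    · · · · · · ·
    · · · · · · ·
    · · · · · · █
    · · · · · █ █
    · · · █ █ █ ·
    · · █ █ █ █ ·
    · · · █ █ █ ·
    · · · · · · ·
    · · · · · · ·
T1:
  2·area = 8
  edge (0, 16)→(2, 14): d=(2,-2) top-left  bias=+0
  edge (2, 14)→(8, 12): d=(6,-2) top-left  bias=+0
  edge (8, 12)→(0, 16): d=(-8,4) right/bottom  bias=-1
    (6,1)@(13, 3): e=[0,-44,52] → ·  [on edge]
    (5,2)@(11, 5): e=[0,-36,44] → ·  [on edge]
    (4,3)@(9, 7): e=[0,-28,36] → ·  [on edge]
    (3,4)@(7, 9): e=[0,-20,28] → ·  [on edge]
    (2,5)@(5, 11): e=[0,-12,20] → ·  [on edge]
    (5,5)@(11, 11): e=[12,0,-4] → ·  [on edge]
    (1,6)@(3, 13): e=[0,-4,12] → ·  [on edge]
    (2,6)@(5, 13): e=[4,0,4] → █  [on edge]
    (3,6)@(7, 13): e=[8,4,-4] → ·
    (0,7)@(1, 15): e=[0,4,4] → █  [on edge]
    (1,7)@(3, 15): e=[4,8,-4] → ·
    (2,7)@(5, 15): e=[8,12,-12] → ·
  covered (2 px):
    · · · · · · ·
    · · · · · · ·
    · · · · · · ·
    · · · · · · ·
    · · · · · · ·
    · · · · · · ·
    · · █ · · · ·
    █ · · · · · ·
    · · · · · · ·
T2:
  2·area = 64
  edge (4, 14)→(4, 6): d=(0,-8) top-left  bias=+0
  edge (4, 6)→(12, 0): d=(8,-6) top-left  bias=+0
  edge (12, 0)→(4, 14): d=(-8,14) right/bottom  bias=-1
    (5,0)@(11, 1): e=[56,2,6] → █
    (6,0)@(13, 1): e=[72,14,-22] → ·
    (4,1)@(9, 3): e=[40,6,18] → █
    (5,1)@(11, 3): e=[56,18,-10] → ·
    (3,2)@(7, 5): e=[24,10,30] → █
    (5,2)@(11, 5): e=[56,34,-26] → ·
    (2,3)@(5, 7): e=[8,14,42] → █
    (4,3)@(9, 7): e=[40,38,-14] → ·
    (2,4)@(5, 9): e=[8,30,26] → █
    (3,4)@(7, 9): e=[24,42,-2] → ·
    (2,5)@(5, 11): e=[8,46,10] → █
    (3,5)@(7, 11): e=[24,58,-18] → ·
  covered (8 px):
    · · · · · █ ·
    · · · · █ · ·
    · · · █ █ · ·
    · · █ █ · · ·
    · · █ · · · ·
    · · █ · · · ·
    · · · · · · ·
    · · · · · · ·
    · · · · · · ·

Answer: [46,10,8]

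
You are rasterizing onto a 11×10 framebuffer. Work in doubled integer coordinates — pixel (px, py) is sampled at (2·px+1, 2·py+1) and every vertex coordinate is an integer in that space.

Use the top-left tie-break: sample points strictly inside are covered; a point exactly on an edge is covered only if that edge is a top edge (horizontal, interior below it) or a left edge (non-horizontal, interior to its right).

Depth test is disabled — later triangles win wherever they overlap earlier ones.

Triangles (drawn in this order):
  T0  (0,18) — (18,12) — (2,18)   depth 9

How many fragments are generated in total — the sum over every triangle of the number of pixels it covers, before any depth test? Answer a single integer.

T0:
  2·area = 12
  edge (0, 18)→(18, 12): d=(18,-6) top-left  bias=+0
  edge (18, 12)→(2, 18): d=(-16,6) right/bottom  bias=-1
  edge (2, 18)→(0, 18): d=(-2,0) right/bottom  bias=-1
    (10,5)@(21, 11): e=[0,-2,14] → ·  [on edge]
    (7,6)@(15, 13): e=[0,2,10] → #  [on edge]
    (8,6)@(17, 13): e=[12,-10,10] → ·
    (4,7)@(9, 15): e=[0,6,6] → #  [on edge]
    (5,7)@(11, 15): e=[12,-6,6] → ·
    (7,7)@(15, 15): e=[36,-30,6] → ·
    (1,8)@(3, 17): e=[0,10,2] → #  [on edge]
    (2,8)@(5, 17): e=[12,-2,2] → ·
    (4,8)@(9, 17): e=[36,-26,2] → ·
    (1,9)@(3, 19): e=[36,-22,-2] → ·
  covered (3 px):
    · · · · · · · · · · ·
    · · · · · · · · · · ·
    · · · · · · · · · · ·
    · · · · · · · · · · ·
    · · · · · · · · · · ·
    · · · · · · · · · · ·
    · · · · · · · # · · ·
    · · · · # · · · · · ·
    · # · · · · · · · · ·
    · · · · · · · · · · ·

Final: 3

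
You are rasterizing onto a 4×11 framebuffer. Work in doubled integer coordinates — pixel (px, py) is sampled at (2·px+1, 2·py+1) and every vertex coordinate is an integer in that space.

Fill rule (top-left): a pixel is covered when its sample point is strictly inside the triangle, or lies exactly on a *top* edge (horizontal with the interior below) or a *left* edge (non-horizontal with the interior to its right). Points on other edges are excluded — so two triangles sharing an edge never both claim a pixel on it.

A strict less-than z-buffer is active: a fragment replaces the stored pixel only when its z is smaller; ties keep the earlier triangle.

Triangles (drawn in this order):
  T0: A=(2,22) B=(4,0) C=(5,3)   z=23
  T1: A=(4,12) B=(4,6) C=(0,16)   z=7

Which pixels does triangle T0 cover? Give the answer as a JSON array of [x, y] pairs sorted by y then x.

T0:
  2·area = 28
  edge (2, 22)→(4, 0): d=(2,-22) top-left  bias=+0
  edge (4, 0)→(5, 3): d=(1,3) right/bottom  bias=-1
  edge (5, 3)→(2, 22): d=(-3,19) right/bottom  bias=-1
    (2,1)@(5, 3): e=[28,0,0] → ·  [on edge]
    (3,4)@(7, 9): e=[84,0,-56] → ·  [on edge]
    (1,5)@(3, 11): e=[0,14,14] → #  [on edge]
    (2,5)@(5, 11): e=[44,8,-24] → ·
    (1,6)@(3, 13): e=[4,16,8] → #
    (2,6)@(5, 13): e=[48,10,-30] → ·
    (1,7)@(3, 15): e=[8,18,2] → #
    (2,7)@(5, 15): e=[52,12,-36] → ·
    (1,8)@(3, 17): e=[12,20,-4] → ·
  covered (3 px):
    · · · ·
    · · · ·
    · · · ·
    · · · ·
    · · · ·
    · # · ·
    · # · ·
    · # · ·
    · · · ·
    · · · ·
    · · · ·
T1:
  2·area = 24  (B↔C swapped to make it positive)
  edge (4, 12)→(0, 16): d=(-4,4) right/bottom  bias=-1
  edge (0, 16)→(4, 6): d=(4,-10) top-left  bias=+0
  edge (4, 6)→(4, 12): d=(0,6) right/bottom  bias=-1
    (1,4)@(3, 9): e=[16,2,6] → #
    (2,4)@(5, 9): e=[8,22,-6] → ·
    (3,4)@(7, 9): e=[0,42,-18] → ·  [on edge]
    (1,5)@(3, 11): e=[8,10,6] → #
    (2,5)@(5, 11): e=[0,30,-6] → ·  [on edge]
    (1,6)@(3, 13): e=[0,18,6] → ·  [on edge]
    (0,7)@(1, 15): e=[0,6,18] → ·  [on edge]
  covered (2 px):
    · · · ·
    · · · ·
    · · · ·
    · · · ·
    · # · ·
    · # · ·
    · · · ·
    · · · ·
    · · · ·
    · · · ·
    · · · ·

Final: [[1,5],[1,6],[1,7]]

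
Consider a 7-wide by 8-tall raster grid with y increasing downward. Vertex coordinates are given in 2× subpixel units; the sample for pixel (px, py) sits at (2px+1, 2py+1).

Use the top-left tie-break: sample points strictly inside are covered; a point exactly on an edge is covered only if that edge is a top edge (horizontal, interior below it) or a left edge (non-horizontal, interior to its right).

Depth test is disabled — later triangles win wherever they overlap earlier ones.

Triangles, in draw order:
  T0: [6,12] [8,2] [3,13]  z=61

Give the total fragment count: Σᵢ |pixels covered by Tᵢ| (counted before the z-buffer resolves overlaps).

T0:
  2·area = 28  (B↔C swapped to make it positive)
  edge (6, 12)→(3, 13): d=(-3,1) right/bottom  bias=-1
  edge (3, 13)→(8, 2): d=(5,-11) top-left  bias=+0
  edge (8, 2)→(6, 12): d=(-2,10) right/bottom  bias=-1
    (3,2)@(7, 5): e=[20,4,4] → █
    (4,2)@(9, 5): e=[18,26,-16] → ·
    (3,3)@(7, 7): e=[14,14,0] → ·  [on edge]
    (2,4)@(5, 9): e=[10,2,16] → █
    (3,4)@(7, 9): e=[8,24,-4] → ·
    (2,5)@(5, 11): e=[4,12,12] → █
    (3,5)@(7, 11): e=[2,34,-8] → ·
    (4,5)@(9, 11): e=[0,56,-28] → ·  [on edge]
    (1,6)@(3, 13): e=[0,0,28] → ·  [on edge]
    (2,6)@(5, 13): e=[-2,22,8] → ·
  covered (3 px):
    · · · · · · ·
    · · · · · · ·
    · · · █ · · ·
    · · · · · · ·
    · · █ · · · ·
    · · █ · · · ·
    · · · · · · ·
    · · · · · · ·

Result: 3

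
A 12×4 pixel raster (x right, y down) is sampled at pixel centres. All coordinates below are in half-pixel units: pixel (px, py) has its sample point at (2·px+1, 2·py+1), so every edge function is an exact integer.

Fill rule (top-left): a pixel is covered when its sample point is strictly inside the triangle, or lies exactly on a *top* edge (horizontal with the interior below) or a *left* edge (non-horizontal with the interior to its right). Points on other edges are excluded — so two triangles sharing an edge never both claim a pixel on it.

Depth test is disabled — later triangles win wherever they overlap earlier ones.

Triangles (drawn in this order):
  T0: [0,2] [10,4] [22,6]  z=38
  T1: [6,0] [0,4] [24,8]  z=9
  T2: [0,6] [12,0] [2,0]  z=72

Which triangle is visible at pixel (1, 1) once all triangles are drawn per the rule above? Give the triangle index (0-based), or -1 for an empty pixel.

T0:
  2·area = 4  (B↔C swapped to make it positive)
  edge (0, 2)→(22, 6): d=(22,4) right/bottom  bias=-1
  edge (22, 6)→(10, 4): d=(-12,-2) top-left  bias=+0
  edge (10, 4)→(0, 2): d=(-10,-2) top-left  bias=+0
    (2,1)@(5, 3): e=[2,2,0] → #  [on edge]
    (3,1)@(7, 3): e=[-6,6,4] → ·
    (2,2)@(5, 5): e=[46,-22,-20] → ·
    (7,2)@(15, 5): e=[6,-2,0] → ·  [on edge]
  covered (1 px):
    · · · · · · · · · · · ·
    · · # · · · · · · · · ·
    · · · · · · · · · · · ·
    · · · · · · · · · · · ·
T1:
  2·area = 120  (B↔C swapped to make it positive)
  edge (6, 0)→(24, 8): d=(18,8) right/bottom  bias=-1
  edge (24, 8)→(0, 4): d=(-24,-4) top-left  bias=+0
  edge (0, 4)→(6, 0): d=(6,-4) top-left  bias=+0
    (2,0)@(5, 1): e=[26,92,2] → #
    (3,0)@(7, 1): e=[10,100,10] → #
    (4,0)@(9, 1): e=[-6,108,18] → ·
    (1,1)@(3, 3): e=[78,36,6] → #
    (4,1)@(9, 3): e=[30,60,30] → #
    (5,1)@(11, 3): e=[14,68,38] → #
    (6,1)@(13, 3): e=[-2,76,46] → ·
    (1,2)@(3, 5): e=[114,-12,18] → ·
    (2,2)@(5, 5): e=[98,-4,26] → ·
    (3,2)@(7, 5): e=[82,4,34] → #
    (6,2)@(13, 5): e=[34,28,58] → #
    (7,2)@(15, 5): e=[18,36,66] → #
  covered (15 px):
    · · # # · · · · · · · ·
    · # # # # # · · · · · ·
    · · · # # # # # # · · ·
    · · · · · · · · · # # ·
T2:
  2·area = 60  (B↔C swapped to make it positive)
  edge (0, 6)→(2, 0): d=(2,-6) top-left  bias=+0
  edge (2, 0)→(12, 0): d=(10,0) top-left  bias=+0
  edge (12, 0)→(0, 6): d=(-12,6) right/bottom  bias=-1
    (1,0)@(3, 1): e=[8,10,42] → #
    (2,0)@(5, 1): e=[20,10,30] → #
    (3,0)@(7, 1): e=[32,10,18] → #
    (4,0)@(9, 1): e=[44,10,6] → #
    (5,0)@(11, 1): e=[56,10,-6] → ·
    (0,1)@(1, 3): e=[0,30,30] → #  [on edge]
    (3,1)@(7, 3): e=[36,30,-6] → ·
    (4,1)@(9, 3): e=[48,30,-18] → ·
    (0,2)@(1, 5): e=[4,50,6] → #
    (1,2)@(3, 5): e=[16,50,-6] → ·
    (2,2)@(5, 5): e=[28,50,-18] → ·
    (0,3)@(1, 7): e=[8,70,-18] → ·
  covered (8 px):
    · # # # # · · · · · · ·
    # # # · · · · · · · · ·
    # · · · · · · · · · · ·
    · · · · · · · · · · · ·

Z-buffer (winner per pixel, '.' = empty):
  . 2 2 2 2 . . . . . . .
  2 2 2 1 1 1 . . . . . .
  2 . . 1 1 1 1 1 1 . . .
  . . . . . . . . . 1 1 .

Final: 2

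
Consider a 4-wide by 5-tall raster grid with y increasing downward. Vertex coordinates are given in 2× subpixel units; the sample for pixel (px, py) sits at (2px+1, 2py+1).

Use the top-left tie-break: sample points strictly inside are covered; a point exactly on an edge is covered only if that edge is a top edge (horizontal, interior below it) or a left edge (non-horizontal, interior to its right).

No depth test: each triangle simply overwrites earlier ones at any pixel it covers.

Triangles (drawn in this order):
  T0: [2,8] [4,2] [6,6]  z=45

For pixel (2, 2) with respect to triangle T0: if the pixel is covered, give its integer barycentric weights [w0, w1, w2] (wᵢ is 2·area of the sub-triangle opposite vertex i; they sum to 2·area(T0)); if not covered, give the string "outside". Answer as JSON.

T0:
  2·area = 20
  edge (2, 8)→(4, 2): d=(2,-6) top-left  bias=+0
  edge (4, 2)→(6, 6): d=(2,4) right/bottom  bias=-1
  edge (6, 6)→(2, 8): d=(-4,2) right/bottom  bias=-1
    (1,2)@(3, 5): e=[0,10,10] → #  [on edge]
    (2,2)@(5, 5): e=[12,2,6] → #
    (3,2)@(7, 5): e=[24,-6,2] → ·
    (1,3)@(3, 7): e=[4,14,2] → #
    (2,3)@(5, 7): e=[16,6,-2] → ·
    (1,4)@(3, 9): e=[8,18,-6] → ·
  covered (3 px):
    · · · ·
    · · · ·
    · # # ·
    · # · ·
    · · · ·

Answer: [2,6,12]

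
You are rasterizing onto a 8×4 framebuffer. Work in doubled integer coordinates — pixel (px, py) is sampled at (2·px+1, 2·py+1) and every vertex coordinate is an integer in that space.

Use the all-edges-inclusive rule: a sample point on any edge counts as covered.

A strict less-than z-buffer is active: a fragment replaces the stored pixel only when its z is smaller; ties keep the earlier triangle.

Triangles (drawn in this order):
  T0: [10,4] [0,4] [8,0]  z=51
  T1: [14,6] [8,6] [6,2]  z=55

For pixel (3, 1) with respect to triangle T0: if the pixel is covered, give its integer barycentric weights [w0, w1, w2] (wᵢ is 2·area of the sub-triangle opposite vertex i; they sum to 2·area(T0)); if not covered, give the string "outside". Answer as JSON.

T0:
  2·area = 40
  edge (10, 4)→(0, 4): d=(-10,0) inclusive
  edge (0, 4)→(8, 0): d=(8,-4) inclusive
  edge (8, 0)→(10, 4): d=(2,4) inclusive
    (3,0)@(7, 1): e=[30,4,6] → #
    (4,0)@(9, 1): e=[30,12,-2] → ·
    (1,1)@(3, 3): e=[10,4,26] → #
    (2,1)@(5, 3): e=[10,12,18] → #
    (4,1)@(9, 3): e=[10,28,2] → #
    (5,1)@(11, 3): e=[10,36,-6] → ·
    (1,2)@(3, 5): e=[-10,20,30] → ·
    (2,2)@(5, 5): e=[-10,28,22] → ·
    (3,2)@(7, 5): e=[-10,36,14] → ·
    (4,2)@(9, 5): e=[-10,44,6] → ·
  covered (5 px):
    · · · # · · · ·
    · # # # # · · ·
    · · · · · · · ·
    · · · · · · · ·
T1:
  2·area = 24
  edge (14, 6)→(8, 6): d=(-6,0) inclusive
  edge (8, 6)→(6, 2): d=(-2,-4) inclusive
  edge (6, 2)→(14, 6): d=(8,4) inclusive
    (3,1)@(7, 3): e=[18,2,4] → #
    (4,1)@(9, 3): e=[18,10,-4] → ·
    (3,2)@(7, 5): e=[6,-2,20] → ·
    (4,2)@(9, 5): e=[6,6,12] → #
    (5,2)@(11, 5): e=[6,14,4] → #
    (6,2)@(13, 5): e=[6,22,-4] → ·
    (4,3)@(9, 7): e=[-6,2,28] → ·
    (5,3)@(11, 7): e=[-6,10,20] → ·
  covered (3 px):
    · · · · · · · ·
    · · · # · · · ·
    · · · · # # · ·
    · · · · · · · ·

Answer: [20,10,10]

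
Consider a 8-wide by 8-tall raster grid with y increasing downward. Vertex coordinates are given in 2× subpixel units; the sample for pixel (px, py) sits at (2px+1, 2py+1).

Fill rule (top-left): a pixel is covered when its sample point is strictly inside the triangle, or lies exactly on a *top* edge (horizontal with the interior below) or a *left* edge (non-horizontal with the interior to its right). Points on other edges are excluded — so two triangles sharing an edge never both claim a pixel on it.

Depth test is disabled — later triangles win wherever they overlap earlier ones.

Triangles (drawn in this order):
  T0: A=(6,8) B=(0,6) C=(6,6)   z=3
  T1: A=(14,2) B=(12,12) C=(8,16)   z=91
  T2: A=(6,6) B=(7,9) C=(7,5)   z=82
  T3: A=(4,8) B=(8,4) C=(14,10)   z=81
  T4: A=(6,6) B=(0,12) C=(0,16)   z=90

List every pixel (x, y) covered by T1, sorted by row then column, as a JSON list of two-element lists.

T0:
  2·area = 12
  edge (6, 8)→(0, 6): d=(-6,-2) top-left  bias=+0
  edge (0, 6)→(6, 6): d=(6,0) top-left  bias=+0
  edge (6, 6)→(6, 8): d=(0,2) right/bottom  bias=-1
    (1,3)@(3, 7): e=[0,6,6] → #  [on edge]
    (2,3)@(5, 7): e=[4,6,2] → #
    (3,3)@(7, 7): e=[8,6,-2] → ·
    (1,4)@(3, 9): e=[-12,18,6] → ·
    (2,4)@(5, 9): e=[-8,18,2] → ·
    (4,4)@(9, 9): e=[0,18,-6] → ·  [on edge]
    (7,5)@(15, 11): e=[0,30,-18] → ·  [on edge]
  covered (2 px):
    · · · · · · · ·
    · · · · · · · ·
    · · · · · · · ·
    · # # · · · · ·
    · · · · · · · ·
    · · · · · · · ·
    · · · · · · · ·
    · · · · · · · ·
T1:
  2·area = 32
  edge (14, 2)→(12, 12): d=(-2,10) right/bottom  bias=-1
  edge (12, 12)→(8, 16): d=(-4,4) right/bottom  bias=-1
  edge (8, 16)→(14, 2): d=(6,-14) top-left  bias=+0
    (6,2)@(13, 5): e=[4,24,4] → #
    (7,2)@(15, 5): e=[-16,16,32] → ·
    (6,3)@(13, 7): e=[0,16,16] → ·  [on edge]
    (5,4)@(11, 9): e=[16,16,0] → #  [on edge]
    (6,4)@(13, 9): e=[-4,8,28] → ·
    (7,4)@(15, 9): e=[-24,0,56] → ·  [on edge]
    (5,5)@(11, 11): e=[12,8,12] → #
    (6,5)@(13, 11): e=[-8,0,40] → ·  [on edge]
    (5,6)@(11, 13): e=[8,0,24] → ·  [on edge]
    (4,7)@(9, 15): e=[24,0,8] → ·  [on edge]
  covered (3 px):
    · · · · · · · ·
    · · · · · · · ·
    · · · · · · # ·
    · · · · · · · ·
    · · · · · # · ·
    · · · · · # · ·
    · · · · · · · ·
    · · · · · · · ·
T2:
  2·area = 4  (B↔C swapped to make it positive)
  edge (6, 6)→(7, 5): d=(1,-1) top-left  bias=+0
  edge (7, 5)→(7, 9): d=(0,4) right/bottom  bias=-1
  edge (7, 9)→(6, 6): d=(-1,-3) top-left  bias=+0
    (3,0)@(7, 1): e=[-4,0,8] → ·  [on edge]
    (5,0)@(11, 1): e=[0,-16,20] → ·  [on edge]
    (2,1)@(5, 3): e=[-4,8,0] → ·  [on edge]
    (3,1)@(7, 3): e=[-2,0,6] → ·  [on edge]
    (4,1)@(9, 3): e=[0,-8,12] → ·  [on edge]
    (3,2)@(7, 5): e=[0,0,4] → ·  [on edge]
    (2,3)@(5, 7): e=[0,8,-4] → ·  [on edge]
    (3,3)@(7, 7): e=[2,0,2] → ·  [on edge]
    (1,4)@(3, 9): e=[0,16,-12] → ·  [on edge]
    (3,4)@(7, 9): e=[4,0,0] → ·  [on edge]
    (0,5)@(1, 11): e=[0,24,-20] → ·  [on edge]
    (3,5)@(7, 11): e=[6,0,-2] → ·  [on edge]
    (3,6)@(7, 13): e=[8,0,-4] → ·  [on edge]
    (3,7)@(7, 15): e=[10,0,-6] → ·  [on edge]
    (4,7)@(9, 15): e=[12,-8,0] → ·  [on edge]
  covered (0 px):
    · · · · · · · ·
    · · · · · · · ·
    · · · · · · · ·
    · · · · · · · ·
    · · · · · · · ·
    · · · · · · · ·
    · · · · · · · ·
    · · · · · · · ·
T3:
  2·area = 48
  edge (4, 8)→(8, 4): d=(4,-4) top-left  bias=+0
  edge (8, 4)→(14, 10): d=(6,6) right/bottom  bias=-1
  edge (14, 10)→(4, 8): d=(-10,-2) top-left  bias=+0
    (2,0)@(5, 1): e=[-24,0,72] → ·  [on edge]
    (5,0)@(11, 1): e=[0,-36,84] → ·  [on edge]
    (3,1)@(7, 3): e=[-8,0,56] → ·  [on edge]
    (4,1)@(9, 3): e=[0,-12,60] → ·  [on edge]
    (3,2)@(7, 5): e=[0,12,36] → #  [on edge]
    (4,2)@(9, 5): e=[8,0,40] → ·  [on edge]
    (2,3)@(5, 7): e=[0,36,12] → #  [on edge]
    (4,3)@(9, 7): e=[16,12,20] → #
    (5,3)@(11, 7): e=[24,0,24] → ·  [on edge]
    (1,4)@(3, 9): e=[0,60,-12] → ·  [on edge]
    (2,4)@(5, 9): e=[8,48,-8] → ·
    (3,4)@(7, 9): e=[16,36,-4] → ·
    (4,4)@(9, 9): e=[24,24,0] → #  [on edge]
    (6,4)@(13, 9): e=[40,0,8] → ·  [on edge]
    (0,5)@(1, 11): e=[0,84,-36] → ·  [on edge]
    (7,5)@(15, 11): e=[56,0,-8] → ·  [on edge]
  covered (6 px):
    · · · · · · · ·
    · · · · · · · ·
    · · · # · · · ·
    · · # # # · · ·
    · · · · # # · ·
    · · · · · · · ·
    · · · · · · · ·
    · · · · · · · ·
T4:
  2·area = 24  (B↔C swapped to make it positive)
  edge (6, 6)→(0, 16): d=(-6,10) right/bottom  bias=-1
  edge (0, 16)→(0, 12): d=(0,-4) top-left  bias=+0
  edge (0, 12)→(6, 6): d=(6,-6) top-left  bias=+0
    (4,0)@(9, 1): e=[0,36,-12] → ·  [on edge]
    (5,0)@(11, 1): e=[-20,44,0] → ·  [on edge]
    (4,1)@(9, 3): e=[-12,36,0] → ·  [on edge]
    (3,2)@(7, 5): e=[-4,28,0] → ·  [on edge]
    (2,3)@(5, 7): e=[4,20,0] → #  [on edge]
    (3,3)@(7, 7): e=[-16,28,12] → ·
    (1,4)@(3, 9): e=[12,12,0] → #  [on edge]
    (2,4)@(5, 9): e=[-8,20,12] → ·
    (0,5)@(1, 11): e=[20,4,0] → #  [on edge]
    (1,5)@(3, 11): e=[0,12,12] → ·  [on edge]
    (0,6)@(1, 13): e=[8,4,12] → #
    (1,6)@(3, 13): e=[-12,12,24] → ·
  covered (4 px):
    · · · · · · · ·
    · · · · · · · ·
    · · · · · · · ·
    · · # · · · · ·
    · # · · · · · ·
    # · · · · · · ·
    # · · · · · · ·
    · · · · · · · ·

Final: [[6,2],[5,4],[5,5]]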